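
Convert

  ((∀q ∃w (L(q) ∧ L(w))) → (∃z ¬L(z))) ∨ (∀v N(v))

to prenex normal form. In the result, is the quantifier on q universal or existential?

First replace A → B with ¬A ∨ B.
  ¬(∀q ∃w (L(q) ∧ L(w))) ∨ (∃z ¬L(z)) ∨ (∀v N(v))
Drive negations inward (¬∀x A ≡ ∃x ¬A, ¬∃x A ≡ ∀x ¬A, De Morgan for ∧/∨):
  (∃q ∀w (¬L(q) ∨ ¬L(w))) ∨ (∃z ¬L(z)) ∨ (∀v N(v))
Finally move all quantifiers to the prefix:
  ∃q ∀w ∃z ∀v (¬L(q) ∨ ¬L(w) ∨ ¬L(z) ∨ N(v))
The quantifier ∀q sits under an odd number of negations (counting the antecedent side of each →), so it flips to ∃q.

existential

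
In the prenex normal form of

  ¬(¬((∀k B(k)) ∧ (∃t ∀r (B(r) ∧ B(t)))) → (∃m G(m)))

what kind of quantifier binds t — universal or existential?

Eliminate → and ↔ using ¬ and ∨.
  ¬(¬¬((∀k B(k)) ∧ (∃t ∀r (B(r) ∧ B(t)))) ∨ (∃m G(m)))
Move each ¬ inward, flipping quantifiers it crosses:
  ((∃k ¬B(k)) ∨ (∀t ∃r (¬B(r) ∨ ¬B(t)))) ∧ (∀m ¬G(m))
Extract every quantifier outward, since the variables are now distinct and don't occur free across branches:
  ∃k ∀t ∃r ∀m ((¬B(k) ∨ ¬B(r) ∨ ¬B(t)) ∧ ¬G(m))
The quantifier ∃t sits under an odd number of negations (counting the antecedent side of each →), so it flips to ∀t.

universal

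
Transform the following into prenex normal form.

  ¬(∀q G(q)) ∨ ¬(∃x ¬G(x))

∃q ∀x (¬G(q) ∨ G(x))

Push ¬ through the quantifiers and connectives to reach negation normal form:
  (∃q ¬G(q)) ∨ (∀x G(x))
All bound variables are already distinct, so no renaming is needed.
Finally move all quantifiers to the prefix:
  ∃q ∀x (¬G(q) ∨ G(x))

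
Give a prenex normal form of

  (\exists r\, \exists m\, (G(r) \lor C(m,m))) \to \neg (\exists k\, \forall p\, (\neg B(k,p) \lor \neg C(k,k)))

\forall r\, \forall m\, \forall k\, \exists p\, (\neg G(r) \land \neg C(m,m) \lor B(k,p) \land C(k,k))

Eliminate → and ↔ using ¬ and ∨.
  \neg (\exists r\, \exists m\, (G(r) \lor C(m,m))) \lor \neg (\exists k\, \forall p\, (\neg B(k,p) \lor \neg C(k,k)))
Push ¬ through the quantifiers and connectives to reach negation normal form:
  (\forall r\, \forall m\, (\neg G(r) \land \neg C(m,m))) \lor (\forall k\, \exists p\, (B(k,p) \land C(k,k)))
All bound variables are already distinct, so no renaming is needed.
Finally move all quantifiers to the prefix:
  \forall r\, \forall m\, \forall k\, \exists p\, (\neg G(r) \land \neg C(m,m) \lor B(k,p) \land C(k,k))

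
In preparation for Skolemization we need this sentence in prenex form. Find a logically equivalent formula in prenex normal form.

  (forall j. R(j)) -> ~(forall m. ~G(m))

Rewrite implications/biconditionals: A → B as ¬A ∨ B.
  ~(forall j. R(j)) | ~(forall m. ~G(m))
Drive negations inward (¬∀x A ≡ ∃x ¬A, ¬∃x A ≡ ∀x ¬A, De Morgan for ∧/∨):
  (exists j. ~R(j)) | (exists m. G(m))
All bound variables are already distinct, so no renaming is needed.
Pull the quantifiers to the front (each side's bound variable is not free in the other side):
  exists j. exists m. (~R(j) | G(m))

exists j. exists m. (~R(j) | G(m))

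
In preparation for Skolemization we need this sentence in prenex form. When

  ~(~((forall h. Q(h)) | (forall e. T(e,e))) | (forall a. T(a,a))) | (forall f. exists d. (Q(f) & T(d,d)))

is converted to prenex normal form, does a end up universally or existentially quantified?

existential

Drive negations inward (¬∀x A ≡ ∃x ¬A, ¬∃x A ≡ ∀x ¬A, De Morgan for ∧/∨):
  ((forall h. Q(h)) | (forall e. T(e,e))) & (exists a. ~T(a,a)) | (forall f. exists d. (Q(f) & T(d,d)))
All bound variables are already distinct, so no renaming is needed.
Extract every quantifier outward, since the variables are now distinct and don't occur free across branches:
  forall h. forall e. exists a. forall f. exists d. ((Q(h) | T(e,e)) & ~T(a,a) | Q(f) & T(d,d))
The quantifier forall a sits under an odd number of negations, so it flips to exists a.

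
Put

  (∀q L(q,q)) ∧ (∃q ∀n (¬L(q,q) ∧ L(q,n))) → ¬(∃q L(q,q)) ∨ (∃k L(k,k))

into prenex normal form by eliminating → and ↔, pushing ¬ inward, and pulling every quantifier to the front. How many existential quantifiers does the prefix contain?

Eliminate → and ↔ using ¬ and ∨.
  ¬((∀q L(q,q)) ∧ (∃q ∀n (¬L(q,q) ∧ L(q,n)))) ∨ ¬(∃q L(q,q)) ∨ (∃k L(k,k))
Drive negations inward (¬∀x A ≡ ∃x ¬A, ¬∃x A ≡ ∀x ¬A, De Morgan for ∧/∨):
  (∃q ¬L(q,q)) ∨ (∀q ∃n (L(q,q) ∨ ¬L(q,n))) ∨ (∀q ¬L(q,q)) ∨ (∃k L(k,k))
Standardize variables apart so no two quantifiers bind the same name: q↦z, q↦p.
  (∃q ¬L(q,q)) ∨ (∀z ∃n (L(z,z) ∨ ¬L(z,n))) ∨ (∀p ¬L(p,p)) ∨ (∃k L(k,k))
Finally move all quantifiers to the prefix:
  ∃q ∀z ∃n ∀p ∃k (¬L(q,q) ∨ L(z,z) ∨ ¬L(z,n) ∨ ¬L(p,p) ∨ L(k,k))
The prefix is ∃q ∀z ∃n ∀p ∃k: 2 universal, 3 existential.

3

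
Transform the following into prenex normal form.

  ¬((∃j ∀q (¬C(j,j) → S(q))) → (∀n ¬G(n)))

∃j ∀q ∃n ((C(j,j) ∨ S(q)) ∧ G(n))

Eliminate → and ↔ using ¬ and ∨.
  ¬(¬(∃j ∀q (¬¬C(j,j) ∨ S(q))) ∨ (∀n ¬G(n)))
Push ¬ through the quantifiers and connectives to reach negation normal form:
  (∃j ∀q (C(j,j) ∨ S(q))) ∧ (∃n G(n))
All bound variables are already distinct, so no renaming is needed.
Pull the quantifiers to the front (each side's bound variable is not free in the other side):
  ∃j ∀q ∃n ((C(j,j) ∨ S(q)) ∧ G(n))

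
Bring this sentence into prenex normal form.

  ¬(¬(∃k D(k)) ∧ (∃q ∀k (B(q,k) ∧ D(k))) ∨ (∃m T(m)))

∃k ∀q ∃z ∀m ((D(k) ∨ ¬B(q,z) ∨ ¬D(z)) ∧ ¬T(m))

Push ¬ through the quantifiers and connectives to reach negation normal form:
  ((∃k D(k)) ∨ (∀q ∃k (¬B(q,k) ∨ ¬D(k)))) ∧ (∀m ¬T(m))
Standardize variables apart so no two quantifiers bind the same name: k↦z.
  ((∃k D(k)) ∨ (∀q ∃z (¬B(q,z) ∨ ¬D(z)))) ∧ (∀m ¬T(m))
Pull the quantifiers to the front (each side's bound variable is not free in the other side):
  ∃k ∀q ∃z ∀m ((D(k) ∨ ¬B(q,z) ∨ ¬D(z)) ∧ ¬T(m))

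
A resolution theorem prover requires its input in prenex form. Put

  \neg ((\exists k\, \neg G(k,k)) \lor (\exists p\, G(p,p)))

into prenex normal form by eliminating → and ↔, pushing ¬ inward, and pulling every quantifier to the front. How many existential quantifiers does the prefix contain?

0

Move each ¬ inward, flipping quantifiers it crosses:
  (\forall k\, G(k,k)) \land (\forall p\, \neg G(p,p))
All bound variables are already distinct, so no renaming is needed.
Pull the quantifiers to the front (each side's bound variable is not free in the other side):
  \forall k\, \forall p\, (G(k,k) \land \neg G(p,p))
The prefix is \forall k \forall p: 2 universal, 0 existential.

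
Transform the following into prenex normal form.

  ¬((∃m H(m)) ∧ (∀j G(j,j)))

∀m ∃j (¬H(m) ∨ ¬G(j,j))

Push ¬ through the quantifiers and connectives to reach negation normal form:
  (∀m ¬H(m)) ∨ (∃j ¬G(j,j))
Pull the quantifiers to the front (each side's bound variable is not free in the other side):
  ∀m ∃j (¬H(m) ∨ ¬G(j,j))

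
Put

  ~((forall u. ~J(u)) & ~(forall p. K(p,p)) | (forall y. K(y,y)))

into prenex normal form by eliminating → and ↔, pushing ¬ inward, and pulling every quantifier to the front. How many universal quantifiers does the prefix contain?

Drive negations inward (¬∀x A ≡ ∃x ¬A, ¬∃x A ≡ ∀x ¬A, De Morgan for ∧/∨):
  ((exists u. J(u)) | (forall p. K(p,p))) & (exists y. ~K(y,y))
All bound variables are already distinct, so no renaming is needed.
Extract every quantifier outward, since the variables are now distinct and don't occur free across branches:
  exists u. forall p. exists y. ((J(u) | K(p,p)) & ~K(y,y))
The prefix is exists u forall p exists y: 1 universal, 2 existential.

1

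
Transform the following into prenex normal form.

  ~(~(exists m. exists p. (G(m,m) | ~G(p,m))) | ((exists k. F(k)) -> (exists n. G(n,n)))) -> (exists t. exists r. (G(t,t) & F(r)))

forall m. forall p. forall k. exists n. exists t. exists r. (~G(m,m) & G(p,m) | ~F(k) | G(n,n) | G(t,t) & F(r))

Eliminate → and ↔ using ¬ and ∨.
  ~~(~(exists m. exists p. (G(m,m) | ~G(p,m))) | ~(exists k. F(k)) | (exists n. G(n,n))) | (exists t. exists r. (G(t,t) & F(r)))
Drive negations inward (¬∀x A ≡ ∃x ¬A, ¬∃x A ≡ ∀x ¬A, De Morgan for ∧/∨):
  (forall m. forall p. (~G(m,m) & G(p,m))) | (forall k. ~F(k)) | (exists n. G(n,n)) | (exists t. exists r. (G(t,t) & F(r)))
Extract every quantifier outward, since the variables are now distinct and don't occur free across branches:
  forall m. forall p. forall k. exists n. exists t. exists r. (~G(m,m) & G(p,m) | ~F(k) | G(n,n) | G(t,t) & F(r))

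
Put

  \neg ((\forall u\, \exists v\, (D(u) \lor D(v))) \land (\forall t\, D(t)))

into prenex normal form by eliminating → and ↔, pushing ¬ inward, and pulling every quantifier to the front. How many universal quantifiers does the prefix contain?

1

Push ¬ through the quantifiers and connectives to reach negation normal form:
  (\exists u\, \forall v\, (\neg D(u) \land \neg D(v))) \lor (\exists t\, \neg D(t))
All bound variables are already distinct, so no renaming is needed.
Extract every quantifier outward, since the variables are now distinct and don't occur free across branches:
  \exists u\, \forall v\, \exists t\, (\neg D(u) \land \neg D(v) \lor \neg D(t))
The prefix is \exists u \forall v \exists t: 1 universal, 2 existential.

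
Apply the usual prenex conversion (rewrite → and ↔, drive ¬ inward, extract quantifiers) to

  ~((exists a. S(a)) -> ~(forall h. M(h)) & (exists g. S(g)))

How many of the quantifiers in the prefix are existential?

Rewrite implications/biconditionals: A → B as ¬A ∨ B.
  ~(~(exists a. S(a)) | ~(forall h. M(h)) & (exists g. S(g)))
Push ¬ through the quantifiers and connectives to reach negation normal form:
  (exists a. S(a)) & ((forall h. M(h)) | (forall g. ~S(g)))
Pull the quantifiers to the front (each side's bound variable is not free in the other side):
  exists a. forall h. forall g. (S(a) & (M(h) | ~S(g)))
The prefix is exists a forall h forall g: 2 universal, 1 existential.

1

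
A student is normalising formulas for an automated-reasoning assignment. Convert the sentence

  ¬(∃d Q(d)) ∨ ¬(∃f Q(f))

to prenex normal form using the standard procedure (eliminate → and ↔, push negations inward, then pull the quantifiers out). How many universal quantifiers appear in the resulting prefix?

Push ¬ through the quantifiers and connectives to reach negation normal form:
  (∀d ¬Q(d)) ∨ (∀f ¬Q(f))
Extract every quantifier outward, since the variables are now distinct and don't occur free across branches:
  ∀d ∀f (¬Q(d) ∨ ¬Q(f))
The prefix is ∀d ∀f: 2 universal, 0 existential.

2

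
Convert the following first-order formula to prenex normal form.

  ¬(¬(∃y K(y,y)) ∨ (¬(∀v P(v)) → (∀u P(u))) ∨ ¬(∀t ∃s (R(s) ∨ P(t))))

∃y ∃v ∃u ∀t ∃s (K(y,y) ∧ ¬P(v) ∧ ¬P(u) ∧ (R(s) ∨ P(t)))

Eliminate → and ↔ using ¬ and ∨.
  ¬(¬(∃y K(y,y)) ∨ ¬¬(∀v P(v)) ∨ (∀u P(u)) ∨ ¬(∀t ∃s (R(s) ∨ P(t))))
Push ¬ through the quantifiers and connectives to reach negation normal form:
  (∃y K(y,y)) ∧ (∃v ¬P(v)) ∧ (∃u ¬P(u)) ∧ (∀t ∃s (R(s) ∨ P(t)))
All bound variables are already distinct, so no renaming is needed.
Pull the quantifiers to the front (each side's bound variable is not free in the other side):
  ∃y ∃v ∃u ∀t ∃s (K(y,y) ∧ ¬P(v) ∧ ¬P(u) ∧ (R(s) ∨ P(t)))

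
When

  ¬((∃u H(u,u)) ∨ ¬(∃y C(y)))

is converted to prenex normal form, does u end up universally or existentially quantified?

universal

Push ¬ through the quantifiers and connectives to reach negation normal form:
  (∀u ¬H(u,u)) ∧ (∃y C(y))
Extract every quantifier outward, since the variables are now distinct and don't occur free across branches:
  ∀u ∃y (¬H(u,u) ∧ C(y))
The quantifier ∃u sits under an odd number of negations, so it flips to ∀u.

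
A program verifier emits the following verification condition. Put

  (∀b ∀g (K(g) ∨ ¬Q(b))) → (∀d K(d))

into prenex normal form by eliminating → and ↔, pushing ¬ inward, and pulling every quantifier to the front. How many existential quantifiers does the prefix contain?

Rewrite implications/biconditionals: A → B as ¬A ∨ B.
  ¬(∀b ∀g (K(g) ∨ ¬Q(b))) ∨ (∀d K(d))
Push ¬ through the quantifiers and connectives to reach negation normal form:
  (∃b ∃g (¬K(g) ∧ Q(b))) ∨ (∀d K(d))
All bound variables are already distinct, so no renaming is needed.
Pull the quantifiers to the front (each side's bound variable is not free in the other side):
  ∃b ∃g ∀d (¬K(g) ∧ Q(b) ∨ K(d))
The prefix is ∃b ∃g ∀d: 1 universal, 2 existential.

2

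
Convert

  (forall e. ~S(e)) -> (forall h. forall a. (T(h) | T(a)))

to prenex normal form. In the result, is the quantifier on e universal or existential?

Eliminate → and ↔ using ¬ and ∨.
  ~(forall e. ~S(e)) | (forall h. forall a. (T(h) | T(a)))
Push ¬ through the quantifiers and connectives to reach negation normal form:
  (exists e. S(e)) | (forall h. forall a. (T(h) | T(a)))
All bound variables are already distinct, so no renaming is needed.
Finally move all quantifiers to the prefix:
  exists e. forall h. forall a. (S(e) | T(h) | T(a))
The quantifier forall e sits under an odd number of negations (counting the antecedent side of each →), so it flips to exists e.

existential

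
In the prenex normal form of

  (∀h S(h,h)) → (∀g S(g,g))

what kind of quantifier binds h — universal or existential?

existential

First replace A → B with ¬A ∨ B.
  ¬(∀h S(h,h)) ∨ (∀g S(g,g))
Push ¬ through the quantifiers and connectives to reach negation normal form:
  (∃h ¬S(h,h)) ∨ (∀g S(g,g))
All bound variables are already distinct, so no renaming is needed.
Finally move all quantifiers to the prefix:
  ∃h ∀g (¬S(h,h) ∨ S(g,g))
The quantifier ∀h sits under an odd number of negations (counting the antecedent side of each →), so it flips to ∃h.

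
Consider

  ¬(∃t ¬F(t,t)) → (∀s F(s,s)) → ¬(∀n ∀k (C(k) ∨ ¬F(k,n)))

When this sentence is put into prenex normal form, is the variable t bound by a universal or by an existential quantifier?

existential

Eliminate → and ↔ using ¬ and ∨.
  ¬¬(∃t ¬F(t,t)) ∨ ¬(∀s F(s,s)) ∨ ¬(∀n ∀k (C(k) ∨ ¬F(k,n)))
Push ¬ through the quantifiers and connectives to reach negation normal form:
  (∃t ¬F(t,t)) ∨ (∃s ¬F(s,s)) ∨ (∃n ∃k (¬C(k) ∧ F(k,n)))
Finally move all quantifiers to the prefix:
  ∃t ∃s ∃n ∃k (¬F(t,t) ∨ ¬F(s,s) ∨ ¬C(k) ∧ F(k,n))
The quantifier ∃t sits under an even number of negations (counting the antecedent side of each →), so it remains existential.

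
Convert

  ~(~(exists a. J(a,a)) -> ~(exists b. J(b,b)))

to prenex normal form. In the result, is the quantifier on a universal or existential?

First replace A → B with ¬A ∨ B.
  ~(~~(exists a. J(a,a)) | ~(exists b. J(b,b)))
Drive negations inward (¬∀x A ≡ ∃x ¬A, ¬∃x A ≡ ∀x ¬A, De Morgan for ∧/∨):
  (forall a. ~J(a,a)) & (exists b. J(b,b))
Finally move all quantifiers to the prefix:
  forall a. exists b. (~J(a,a) & J(b,b))
The quantifier exists a sits under an odd number of negations (counting the antecedent side of each →), so it flips to forall a.

universal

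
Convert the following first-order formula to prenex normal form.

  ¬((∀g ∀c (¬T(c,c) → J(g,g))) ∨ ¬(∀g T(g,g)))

Eliminate → and ↔ using ¬ and ∨.
  ¬((∀g ∀c (¬¬T(c,c) ∨ J(g,g))) ∨ ¬(∀g T(g,g)))
Push ¬ through the quantifiers and connectives to reach negation normal form:
  (∃g ∃c (¬T(c,c) ∧ ¬J(g,g))) ∧ (∀g T(g,g))
Standardize variables apart so no two quantifiers bind the same name: g↦w.
  (∃g ∃c (¬T(c,c) ∧ ¬J(g,g))) ∧ (∀w T(w,w))
Pull the quantifiers to the front (each side's bound variable is not free in the other side):
  ∃g ∃c ∀w (¬T(c,c) ∧ ¬J(g,g) ∧ T(w,w))

∃g ∃c ∀w (¬T(c,c) ∧ ¬J(g,g) ∧ T(w,w))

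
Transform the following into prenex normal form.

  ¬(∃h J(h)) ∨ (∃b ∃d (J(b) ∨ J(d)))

Drive negations inward (¬∀x A ≡ ∃x ¬A, ¬∃x A ≡ ∀x ¬A, De Morgan for ∧/∨):
  (∀h ¬J(h)) ∨ (∃b ∃d (J(b) ∨ J(d)))
All bound variables are already distinct, so no renaming is needed.
Extract every quantifier outward, since the variables are now distinct and don't occur free across branches:
  ∀h ∃b ∃d (¬J(h) ∨ J(b) ∨ J(d))

∀h ∃b ∃d (¬J(h) ∨ J(b) ∨ J(d))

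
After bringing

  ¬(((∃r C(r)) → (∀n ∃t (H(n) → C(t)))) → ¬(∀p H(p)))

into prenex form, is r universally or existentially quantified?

Eliminate → and ↔ using ¬ and ∨.
  ¬(¬(¬(∃r C(r)) ∨ (∀n ∃t (¬H(n) ∨ C(t)))) ∨ ¬(∀p H(p)))
Push ¬ through the quantifiers and connectives to reach negation normal form:
  ((∀r ¬C(r)) ∨ (∀n ∃t (¬H(n) ∨ C(t)))) ∧ (∀p H(p))
All bound variables are already distinct, so no renaming is needed.
Pull the quantifiers to the front (each side's bound variable is not free in the other side):
  ∀r ∀n ∃t ∀p ((¬C(r) ∨ ¬H(n) ∨ C(t)) ∧ H(p))
The quantifier ∃r sits under an odd number of negations (counting the antecedent side of each →), so it flips to ∀r.

universal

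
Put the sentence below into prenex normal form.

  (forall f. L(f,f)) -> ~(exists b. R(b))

exists f. forall b. (~L(f,f) | ~R(b))

Rewrite implications/biconditionals: A → B as ¬A ∨ B.
  ~(forall f. L(f,f)) | ~(exists b. R(b))
Drive negations inward (¬∀x A ≡ ∃x ¬A, ¬∃x A ≡ ∀x ¬A, De Morgan for ∧/∨):
  (exists f. ~L(f,f)) | (forall b. ~R(b))
All bound variables are already distinct, so no renaming is needed.
Pull the quantifiers to the front (each side's bound variable is not free in the other side):
  exists f. forall b. (~L(f,f) | ~R(b))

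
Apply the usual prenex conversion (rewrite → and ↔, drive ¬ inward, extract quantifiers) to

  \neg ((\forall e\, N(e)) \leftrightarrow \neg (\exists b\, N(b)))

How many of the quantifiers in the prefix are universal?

Eliminate → and ↔ using ¬ and ∨; A ↔ B as (¬A ∨ B) ∧ (¬B ∨ A).
  \neg ((\neg (\forall e\, N(e)) \lor \neg (\exists b\, N(b))) \land (\neg \neg (\exists b\, N(b)) \lor (\forall e\, N(e))))
Drive negations inward (¬∀x A ≡ ∃x ¬A, ¬∃x A ≡ ∀x ¬A, De Morgan for ∧/∨):
  (\forall e\, N(e)) \land (\exists b\, N(b)) \lor (\forall b\, \neg N(b)) \land (\exists e\, \neg N(e))
Rename bound variables to avoid capture: b↦c, e↦s.
  (\forall e\, N(e)) \land (\exists b\, N(b)) \lor (\forall c\, \neg N(c)) \land (\exists s\, \neg N(s))
Pull the quantifiers to the front (each side's bound variable is not free in the other side):
  \forall e\, \exists b\, \forall c\, \exists s\, (N(e) \land N(b) \lor \neg N(c) \land \neg N(s))
The prefix is \forall e \exists b \forall c \exists s: 2 universal, 2 existential.

2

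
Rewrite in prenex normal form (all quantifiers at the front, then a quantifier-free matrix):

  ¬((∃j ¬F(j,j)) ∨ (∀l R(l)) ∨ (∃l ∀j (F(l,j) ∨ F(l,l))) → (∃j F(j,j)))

Rewrite implications/biconditionals: A → B as ¬A ∨ B.
  ¬(¬((∃j ¬F(j,j)) ∨ (∀l R(l)) ∨ (∃l ∀j (F(l,j) ∨ F(l,l)))) ∨ (∃j F(j,j)))
Push ¬ through the quantifiers and connectives to reach negation normal form:
  ((∃j ¬F(j,j)) ∨ (∀l R(l)) ∨ (∃l ∀j (F(l,j) ∨ F(l,l)))) ∧ (∀j ¬F(j,j))
Rename bound variables to avoid capture: l↦w1, j↦b, j↦a.
  ((∃j ¬F(j,j)) ∨ (∀l R(l)) ∨ (∃w1 ∀b (F(w1,b) ∨ F(w1,w1)))) ∧ (∀a ¬F(a,a))
Finally move all quantifiers to the prefix:
  ∃j ∀l ∃w1 ∀b ∀a ((¬F(j,j) ∨ R(l) ∨ F(w1,b) ∨ F(w1,w1)) ∧ ¬F(a,a))

∃j ∀l ∃w1 ∀b ∀a ((¬F(j,j) ∨ R(l) ∨ F(w1,b) ∨ F(w1,w1)) ∧ ¬F(a,a))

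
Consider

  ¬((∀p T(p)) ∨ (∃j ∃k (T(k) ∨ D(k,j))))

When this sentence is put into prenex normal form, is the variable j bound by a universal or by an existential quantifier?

universal

Drive negations inward (¬∀x A ≡ ∃x ¬A, ¬∃x A ≡ ∀x ¬A, De Morgan for ∧/∨):
  (∃p ¬T(p)) ∧ (∀j ∀k (¬T(k) ∧ ¬D(k,j)))
All bound variables are already distinct, so no renaming is needed.
Finally move all quantifiers to the prefix:
  ∃p ∀j ∀k (¬T(p) ∧ ¬T(k) ∧ ¬D(k,j))
The quantifier ∃j sits under an odd number of negations, so it flips to ∀j.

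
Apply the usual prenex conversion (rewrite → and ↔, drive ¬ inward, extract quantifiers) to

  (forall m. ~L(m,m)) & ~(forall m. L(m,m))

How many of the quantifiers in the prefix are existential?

1

Push ¬ through the quantifiers and connectives to reach negation normal form:
  (forall m. ~L(m,m)) & (exists m. ~L(m,m))
Standardize variables apart so no two quantifiers bind the same name: m↦y.
  (forall m. ~L(m,m)) & (exists y. ~L(y,y))
Extract every quantifier outward, since the variables are now distinct and don't occur free across branches:
  forall m. exists y. (~L(m,m) & ~L(y,y))
The prefix is forall m exists y: 1 universal, 1 existential.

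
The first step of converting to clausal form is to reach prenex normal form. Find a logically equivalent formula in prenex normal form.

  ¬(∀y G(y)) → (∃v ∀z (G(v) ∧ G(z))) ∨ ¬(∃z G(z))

∀y ∃v ∀z ∀z1 (G(y) ∨ G(v) ∧ G(z) ∨ ¬G(z1))

First replace A → B with ¬A ∨ B.
  ¬¬(∀y G(y)) ∨ (∃v ∀z (G(v) ∧ G(z))) ∨ ¬(∃z G(z))
Move each ¬ inward, flipping quantifiers it crosses:
  (∀y G(y)) ∨ (∃v ∀z (G(v) ∧ G(z))) ∨ (∀z ¬G(z))
Give each quantifier a distinct variable: z↦z1.
  (∀y G(y)) ∨ (∃v ∀z (G(v) ∧ G(z))) ∨ (∀z1 ¬G(z1))
Extract every quantifier outward, since the variables are now distinct and don't occur free across branches:
  ∀y ∃v ∀z ∀z1 (G(y) ∨ G(v) ∧ G(z) ∨ ¬G(z1))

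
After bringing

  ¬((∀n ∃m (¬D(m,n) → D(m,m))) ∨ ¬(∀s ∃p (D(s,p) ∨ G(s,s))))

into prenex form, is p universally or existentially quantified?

existential

Rewrite implications/biconditionals: A → B as ¬A ∨ B.
  ¬((∀n ∃m (¬¬D(m,n) ∨ D(m,m))) ∨ ¬(∀s ∃p (D(s,p) ∨ G(s,s))))
Drive negations inward (¬∀x A ≡ ∃x ¬A, ¬∃x A ≡ ∀x ¬A, De Morgan for ∧/∨):
  (∃n ∀m (¬D(m,n) ∧ ¬D(m,m))) ∧ (∀s ∃p (D(s,p) ∨ G(s,s)))
Finally move all quantifiers to the prefix:
  ∃n ∀m ∀s ∃p (¬D(m,n) ∧ ¬D(m,m) ∧ (D(s,p) ∨ G(s,s)))
The quantifier ∃p sits under an even number of negations (counting the antecedent side of each →), so it remains existential.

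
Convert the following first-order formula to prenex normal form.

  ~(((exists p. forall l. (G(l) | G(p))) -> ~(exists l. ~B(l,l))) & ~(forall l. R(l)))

First replace A → B with ¬A ∨ B.
  ~((~(exists p. forall l. (G(l) | G(p))) | ~(exists l. ~B(l,l))) & ~(forall l. R(l)))
Move each ¬ inward, flipping quantifiers it crosses:
  (exists p. forall l. (G(l) | G(p))) & (exists l. ~B(l,l)) | (forall l. R(l))
Standardize variables apart so no two quantifiers bind the same name: l↦q, l↦x1.
  (exists p. forall l. (G(l) | G(p))) & (exists q. ~B(q,q)) | (forall x1. R(x1))
Pull the quantifiers to the front (each side's bound variable is not free in the other side):
  exists p. forall l. exists q. forall x1. ((G(l) | G(p)) & ~B(q,q) | R(x1))

exists p. forall l. exists q. forall x1. ((G(l) | G(p)) & ~B(q,q) | R(x1))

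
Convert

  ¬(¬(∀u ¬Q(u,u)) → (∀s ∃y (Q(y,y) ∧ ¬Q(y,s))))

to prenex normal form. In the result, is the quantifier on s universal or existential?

Rewrite implications/biconditionals: A → B as ¬A ∨ B.
  ¬(¬¬(∀u ¬Q(u,u)) ∨ (∀s ∃y (Q(y,y) ∧ ¬Q(y,s))))
Push ¬ through the quantifiers and connectives to reach negation normal form:
  (∃u Q(u,u)) ∧ (∃s ∀y (¬Q(y,y) ∨ Q(y,s)))
Finally move all quantifiers to the prefix:
  ∃u ∃s ∀y (Q(u,u) ∧ (¬Q(y,y) ∨ Q(y,s)))
The quantifier ∀s sits under an odd number of negations (counting the antecedent side of each →), so it flips to ∃s.

existential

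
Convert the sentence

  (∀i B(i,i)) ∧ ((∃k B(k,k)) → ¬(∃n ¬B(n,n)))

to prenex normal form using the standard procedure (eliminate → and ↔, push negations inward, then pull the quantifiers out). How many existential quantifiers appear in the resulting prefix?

Eliminate → and ↔ using ¬ and ∨.
  (∀i B(i,i)) ∧ (¬(∃k B(k,k)) ∨ ¬(∃n ¬B(n,n)))
Move each ¬ inward, flipping quantifiers it crosses:
  (∀i B(i,i)) ∧ ((∀k ¬B(k,k)) ∨ (∀n B(n,n)))
All bound variables are already distinct, so no renaming is needed.
Finally move all quantifiers to the prefix:
  ∀i ∀k ∀n (B(i,i) ∧ (¬B(k,k) ∨ B(n,n)))
The prefix is ∀i ∀k ∀n: 3 universal, 0 existential.

0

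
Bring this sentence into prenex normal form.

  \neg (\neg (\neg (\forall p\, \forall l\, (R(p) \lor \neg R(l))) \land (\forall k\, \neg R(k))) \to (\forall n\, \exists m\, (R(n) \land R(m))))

\forall p\, \forall l\, \exists k\, \exists n\, \forall m\, ((R(p) \lor \neg R(l) \lor R(k)) \land (\neg R(n) \lor \neg R(m)))

Eliminate → and ↔ using ¬ and ∨.
  \neg (\neg \neg (\neg (\forall p\, \forall l\, (R(p) \lor \neg R(l))) \land (\forall k\, \neg R(k))) \lor (\forall n\, \exists m\, (R(n) \land R(m))))
Move each ¬ inward, flipping quantifiers it crosses:
  ((\forall p\, \forall l\, (R(p) \lor \neg R(l))) \lor (\exists k\, R(k))) \land (\exists n\, \forall m\, (\neg R(n) \lor \neg R(m)))
All bound variables are already distinct, so no renaming is needed.
Extract every quantifier outward, since the variables are now distinct and don't occur free across branches:
  \forall p\, \forall l\, \exists k\, \exists n\, \forall m\, ((R(p) \lor \neg R(l) \lor R(k)) \land (\neg R(n) \lor \neg R(m)))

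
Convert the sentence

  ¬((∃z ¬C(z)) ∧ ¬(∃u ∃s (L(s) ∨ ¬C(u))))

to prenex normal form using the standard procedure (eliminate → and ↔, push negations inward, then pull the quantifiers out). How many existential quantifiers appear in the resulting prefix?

2

Push ¬ through the quantifiers and connectives to reach negation normal form:
  (∀z C(z)) ∨ (∃u ∃s (L(s) ∨ ¬C(u)))
All bound variables are already distinct, so no renaming is needed.
Pull the quantifiers to the front (each side's bound variable is not free in the other side):
  ∀z ∃u ∃s (C(z) ∨ L(s) ∨ ¬C(u))
The prefix is ∀z ∃u ∃s: 1 universal, 2 existential.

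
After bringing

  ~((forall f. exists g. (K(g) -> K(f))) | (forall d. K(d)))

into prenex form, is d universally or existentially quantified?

Rewrite implications/biconditionals: A → B as ¬A ∨ B.
  ~((forall f. exists g. (~K(g) | K(f))) | (forall d. K(d)))
Move each ¬ inward, flipping quantifiers it crosses:
  (exists f. forall g. (K(g) & ~K(f))) & (exists d. ~K(d))
All bound variables are already distinct, so no renaming is needed.
Pull the quantifiers to the front (each side's bound variable is not free in the other side):
  exists f. forall g. exists d. (K(g) & ~K(f) & ~K(d))
The quantifier forall d sits under an odd number of negations (counting the antecedent side of each →), so it flips to exists d.

existential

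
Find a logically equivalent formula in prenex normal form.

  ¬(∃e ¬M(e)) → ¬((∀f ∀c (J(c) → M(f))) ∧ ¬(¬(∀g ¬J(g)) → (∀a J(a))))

∃e ∃f ∃c ∀g ∀a (¬M(e) ∨ J(c) ∧ ¬M(f) ∨ ¬J(g) ∨ J(a))

Eliminate → and ↔ using ¬ and ∨.
  ¬¬(∃e ¬M(e)) ∨ ¬((∀f ∀c (¬J(c) ∨ M(f))) ∧ ¬(¬¬(∀g ¬J(g)) ∨ (∀a J(a))))
Move each ¬ inward, flipping quantifiers it crosses:
  (∃e ¬M(e)) ∨ (∃f ∃c (J(c) ∧ ¬M(f))) ∨ (∀g ¬J(g)) ∨ (∀a J(a))
Extract every quantifier outward, since the variables are now distinct and don't occur free across branches:
  ∃e ∃f ∃c ∀g ∀a (¬M(e) ∨ J(c) ∧ ¬M(f) ∨ ¬J(g) ∨ J(a))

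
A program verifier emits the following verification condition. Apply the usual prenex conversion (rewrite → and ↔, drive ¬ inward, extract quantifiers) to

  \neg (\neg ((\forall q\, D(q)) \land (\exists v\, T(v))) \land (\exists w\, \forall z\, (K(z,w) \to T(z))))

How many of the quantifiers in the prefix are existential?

2

Rewrite implications/biconditionals: A → B as ¬A ∨ B.
  \neg (\neg ((\forall q\, D(q)) \land (\exists v\, T(v))) \land (\exists w\, \forall z\, (\neg K(z,w) \lor T(z))))
Push ¬ through the quantifiers and connectives to reach negation normal form:
  (\forall q\, D(q)) \land (\exists v\, T(v)) \lor (\forall w\, \exists z\, (K(z,w) \land \neg T(z)))
Finally move all quantifiers to the prefix:
  \forall q\, \exists v\, \forall w\, \exists z\, (D(q) \land T(v) \lor K(z,w) \land \neg T(z))
The prefix is \forall q \exists v \forall w \exists z: 2 universal, 2 existential.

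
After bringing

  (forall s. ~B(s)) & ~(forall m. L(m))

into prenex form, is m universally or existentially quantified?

Push ¬ through the quantifiers and connectives to reach negation normal form:
  (forall s. ~B(s)) & (exists m. ~L(m))
Finally move all quantifiers to the prefix:
  forall s. exists m. (~B(s) & ~L(m))
The quantifier forall m sits under an odd number of negations, so it flips to exists m.

existential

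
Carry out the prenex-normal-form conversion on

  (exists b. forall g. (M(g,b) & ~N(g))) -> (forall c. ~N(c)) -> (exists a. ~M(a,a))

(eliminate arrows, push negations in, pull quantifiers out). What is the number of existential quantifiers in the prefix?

First replace A → B with ¬A ∨ B.
  ~(exists b. forall g. (M(g,b) & ~N(g))) | ~(forall c. ~N(c)) | (exists a. ~M(a,a))
Move each ¬ inward, flipping quantifiers it crosses:
  (forall b. exists g. (~M(g,b) | N(g))) | (exists c. N(c)) | (exists a. ~M(a,a))
Finally move all quantifiers to the prefix:
  forall b. exists g. exists c. exists a. (~M(g,b) | N(g) | N(c) | ~M(a,a))
The prefix is forall b exists g exists c exists a: 1 universal, 3 existential.

3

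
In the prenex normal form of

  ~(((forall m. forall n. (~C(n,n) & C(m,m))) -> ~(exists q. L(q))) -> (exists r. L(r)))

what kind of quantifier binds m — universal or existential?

existential

Eliminate → and ↔ using ¬ and ∨.
  ~(~(~(forall m. forall n. (~C(n,n) & C(m,m))) | ~(exists q. L(q))) | (exists r. L(r)))
Drive negations inward (¬∀x A ≡ ∃x ¬A, ¬∃x A ≡ ∀x ¬A, De Morgan for ∧/∨):
  ((exists m. exists n. (C(n,n) | ~C(m,m))) | (forall q. ~L(q))) & (forall r. ~L(r))
All bound variables are already distinct, so no renaming is needed.
Pull the quantifiers to the front (each side's bound variable is not free in the other side):
  exists m. exists n. forall q. forall r. ((C(n,n) | ~C(m,m) | ~L(q)) & ~L(r))
The quantifier forall m sits under an odd number of negations (counting the antecedent side of each →), so it flips to exists m.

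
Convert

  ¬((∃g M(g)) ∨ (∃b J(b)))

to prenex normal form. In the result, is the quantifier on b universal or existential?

universal

Drive negations inward (¬∀x A ≡ ∃x ¬A, ¬∃x A ≡ ∀x ¬A, De Morgan for ∧/∨):
  (∀g ¬M(g)) ∧ (∀b ¬J(b))
All bound variables are already distinct, so no renaming is needed.
Extract every quantifier outward, since the variables are now distinct and don't occur free across branches:
  ∀g ∀b (¬M(g) ∧ ¬J(b))
The quantifier ∃b sits under an odd number of negations, so it flips to ∀b.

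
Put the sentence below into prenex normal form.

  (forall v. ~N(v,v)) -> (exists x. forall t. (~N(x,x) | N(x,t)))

exists v. exists x. forall t. (N(v,v) | ~N(x,x) | N(x,t))

Rewrite implications/biconditionals: A → B as ¬A ∨ B.
  ~(forall v. ~N(v,v)) | (exists x. forall t. (~N(x,x) | N(x,t)))
Move each ¬ inward, flipping quantifiers it crosses:
  (exists v. N(v,v)) | (exists x. forall t. (~N(x,x) | N(x,t)))
Pull the quantifiers to the front (each side's bound variable is not free in the other side):
  exists v. exists x. forall t. (N(v,v) | ~N(x,x) | N(x,t))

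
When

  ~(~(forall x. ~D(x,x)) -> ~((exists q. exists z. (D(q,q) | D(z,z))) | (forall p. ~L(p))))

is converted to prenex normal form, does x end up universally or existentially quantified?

existential

First replace A → B with ¬A ∨ B.
  ~(~~(forall x. ~D(x,x)) | ~((exists q. exists z. (D(q,q) | D(z,z))) | (forall p. ~L(p))))
Drive negations inward (¬∀x A ≡ ∃x ¬A, ¬∃x A ≡ ∀x ¬A, De Morgan for ∧/∨):
  (exists x. D(x,x)) & ((exists q. exists z. (D(q,q) | D(z,z))) | (forall p. ~L(p)))
Pull the quantifiers to the front (each side's bound variable is not free in the other side):
  exists x. exists q. exists z. forall p. (D(x,x) & (D(q,q) | D(z,z) | ~L(p)))
The quantifier forall x sits under an odd number of negations (counting the antecedent side of each →), so it flips to exists x.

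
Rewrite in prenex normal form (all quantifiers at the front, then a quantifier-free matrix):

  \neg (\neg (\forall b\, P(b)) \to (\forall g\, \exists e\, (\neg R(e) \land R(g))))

Rewrite implications/biconditionals: A → B as ¬A ∨ B.
  \neg (\neg \neg (\forall b\, P(b)) \lor (\forall g\, \exists e\, (\neg R(e) \land R(g))))
Push ¬ through the quantifiers and connectives to reach negation normal form:
  (\exists b\, \neg P(b)) \land (\exists g\, \forall e\, (R(e) \lor \neg R(g)))
Pull the quantifiers to the front (each side's bound variable is not free in the other side):
  \exists b\, \exists g\, \forall e\, (\neg P(b) \land (R(e) \lor \neg R(g)))

\exists b\, \exists g\, \forall e\, (\neg P(b) \land (R(e) \lor \neg R(g)))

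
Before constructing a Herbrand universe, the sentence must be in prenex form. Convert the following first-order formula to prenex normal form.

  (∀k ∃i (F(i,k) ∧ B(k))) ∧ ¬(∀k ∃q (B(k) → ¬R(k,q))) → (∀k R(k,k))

∃k ∀i ∀v1 ∃q ∀y (¬F(i,k) ∨ ¬B(k) ∨ ¬B(v1) ∨ ¬R(v1,q) ∨ R(y,y))

Eliminate → and ↔ using ¬ and ∨.
  ¬((∀k ∃i (F(i,k) ∧ B(k))) ∧ ¬(∀k ∃q (¬B(k) ∨ ¬R(k,q)))) ∨ (∀k R(k,k))
Drive negations inward (¬∀x A ≡ ∃x ¬A, ¬∃x A ≡ ∀x ¬A, De Morgan for ∧/∨):
  (∃k ∀i (¬F(i,k) ∨ ¬B(k))) ∨ (∀k ∃q (¬B(k) ∨ ¬R(k,q))) ∨ (∀k R(k,k))
Rename bound variables to avoid capture: k↦v1, k↦y.
  (∃k ∀i (¬F(i,k) ∨ ¬B(k))) ∨ (∀v1 ∃q (¬B(v1) ∨ ¬R(v1,q))) ∨ (∀y R(y,y))
Finally move all quantifiers to the prefix:
  ∃k ∀i ∀v1 ∃q ∀y (¬F(i,k) ∨ ¬B(k) ∨ ¬B(v1) ∨ ¬R(v1,q) ∨ R(y,y))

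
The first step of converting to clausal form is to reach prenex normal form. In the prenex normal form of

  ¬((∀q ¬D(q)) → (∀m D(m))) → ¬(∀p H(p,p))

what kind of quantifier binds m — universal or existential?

Eliminate → and ↔ using ¬ and ∨.
  ¬¬(¬(∀q ¬D(q)) ∨ (∀m D(m))) ∨ ¬(∀p H(p,p))
Move each ¬ inward, flipping quantifiers it crosses:
  (∃q D(q)) ∨ (∀m D(m)) ∨ (∃p ¬H(p,p))
All bound variables are already distinct, so no renaming is needed.
Finally move all quantifiers to the prefix:
  ∃q ∀m ∃p (D(q) ∨ D(m) ∨ ¬H(p,p))
The quantifier ∀m sits under an even number of negations (counting the antecedent side of each →), so it remains universal.

universal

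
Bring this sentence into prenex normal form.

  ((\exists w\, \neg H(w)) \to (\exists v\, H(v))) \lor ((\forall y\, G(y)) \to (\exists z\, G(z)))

Rewrite implications/biconditionals: A → B as ¬A ∨ B.
  \neg (\exists w\, \neg H(w)) \lor (\exists v\, H(v)) \lor \neg (\forall y\, G(y)) \lor (\exists z\, G(z))
Drive negations inward (¬∀x A ≡ ∃x ¬A, ¬∃x A ≡ ∀x ¬A, De Morgan for ∧/∨):
  (\forall w\, H(w)) \lor (\exists v\, H(v)) \lor (\exists y\, \neg G(y)) \lor (\exists z\, G(z))
All bound variables are already distinct, so no renaming is needed.
Extract every quantifier outward, since the variables are now distinct and don't occur free across branches:
  \forall w\, \exists v\, \exists y\, \exists z\, (H(w) \lor H(v) \lor \neg G(y) \lor G(z))

\forall w\, \exists v\, \exists y\, \exists z\, (H(w) \lor H(v) \lor \neg G(y) \lor G(z))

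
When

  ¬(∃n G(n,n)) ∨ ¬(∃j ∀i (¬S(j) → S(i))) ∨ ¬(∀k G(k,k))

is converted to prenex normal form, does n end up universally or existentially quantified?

universal

Eliminate → and ↔ using ¬ and ∨.
  ¬(∃n G(n,n)) ∨ ¬(∃j ∀i (¬¬S(j) ∨ S(i))) ∨ ¬(∀k G(k,k))
Drive negations inward (¬∀x A ≡ ∃x ¬A, ¬∃x A ≡ ∀x ¬A, De Morgan for ∧/∨):
  (∀n ¬G(n,n)) ∨ (∀j ∃i (¬S(j) ∧ ¬S(i))) ∨ (∃k ¬G(k,k))
Pull the quantifiers to the front (each side's bound variable is not free in the other side):
  ∀n ∀j ∃i ∃k (¬G(n,n) ∨ ¬S(j) ∧ ¬S(i) ∨ ¬G(k,k))
The quantifier ∃n sits under an odd number of negations (counting the antecedent side of each →), so it flips to ∀n.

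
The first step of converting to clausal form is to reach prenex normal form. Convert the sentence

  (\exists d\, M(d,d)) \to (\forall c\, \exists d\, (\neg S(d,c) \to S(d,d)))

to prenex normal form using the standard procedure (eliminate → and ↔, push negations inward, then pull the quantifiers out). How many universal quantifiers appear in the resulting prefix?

2

First replace A → B with ¬A ∨ B.
  \neg (\exists d\, M(d,d)) \lor (\forall c\, \exists d\, (\neg \neg S(d,c) \lor S(d,d)))
Move each ¬ inward, flipping quantifiers it crosses:
  (\forall d\, \neg M(d,d)) \lor (\forall c\, \exists d\, (S(d,c) \lor S(d,d)))
Rename bound variables to avoid capture: d↦t.
  (\forall d\, \neg M(d,d)) \lor (\forall c\, \exists t\, (S(t,c) \lor S(t,t)))
Pull the quantifiers to the front (each side's bound variable is not free in the other side):
  \forall d\, \forall c\, \exists t\, (\neg M(d,d) \lor S(t,c) \lor S(t,t))
The prefix is \forall d \forall c \exists t: 2 universal, 1 existential.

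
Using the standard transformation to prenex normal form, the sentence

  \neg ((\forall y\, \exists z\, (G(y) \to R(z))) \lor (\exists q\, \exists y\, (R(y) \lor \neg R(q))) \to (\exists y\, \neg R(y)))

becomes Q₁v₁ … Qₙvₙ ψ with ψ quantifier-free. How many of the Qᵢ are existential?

Eliminate → and ↔ using ¬ and ∨.
  \neg (\neg ((\forall y\, \exists z\, (\neg G(y) \lor R(z))) \lor (\exists q\, \exists y\, (R(y) \lor \neg R(q)))) \lor (\exists y\, \neg R(y)))
Push ¬ through the quantifiers and connectives to reach negation normal form:
  ((\forall y\, \exists z\, (\neg G(y) \lor R(z))) \lor (\exists q\, \exists y\, (R(y) \lor \neg R(q)))) \land (\forall y\, R(y))
Give each quantifier a distinct variable: y↦s, y↦v1.
  ((\forall y\, \exists z\, (\neg G(y) \lor R(z))) \lor (\exists q\, \exists s\, (R(s) \lor \neg R(q)))) \land (\forall v1\, R(v1))
Finally move all quantifiers to the prefix:
  \forall y\, \exists z\, \exists q\, \exists s\, \forall v1\, ((\neg G(y) \lor R(z) \lor R(s) \lor \neg R(q)) \land R(v1))
The prefix is \forall y \exists z \exists q \exists s \forall v1: 2 universal, 3 existential.

3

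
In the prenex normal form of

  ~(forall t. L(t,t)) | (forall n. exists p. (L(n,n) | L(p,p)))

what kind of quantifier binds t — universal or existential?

Push ¬ through the quantifiers and connectives to reach negation normal form:
  (exists t. ~L(t,t)) | (forall n. exists p. (L(n,n) | L(p,p)))
Finally move all quantifiers to the prefix:
  exists t. forall n. exists p. (~L(t,t) | L(n,n) | L(p,p))
The quantifier forall t sits under an odd number of negations, so it flips to exists t.

existential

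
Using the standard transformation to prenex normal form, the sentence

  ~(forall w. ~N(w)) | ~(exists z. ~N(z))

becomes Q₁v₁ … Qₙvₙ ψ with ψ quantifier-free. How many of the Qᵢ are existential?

Move each ¬ inward, flipping quantifiers it crosses:
  (exists w. N(w)) | (forall z. N(z))
Extract every quantifier outward, since the variables are now distinct and don't occur free across branches:
  exists w. forall z. (N(w) | N(z))
The prefix is exists w forall z: 1 universal, 1 existential.

1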